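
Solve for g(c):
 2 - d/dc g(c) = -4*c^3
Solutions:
 g(c) = C1 + c^4 + 2*c


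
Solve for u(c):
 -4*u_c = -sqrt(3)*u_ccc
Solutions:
 u(c) = C1 + C2*exp(-2*3^(3/4)*c/3) + C3*exp(2*3^(3/4)*c/3)


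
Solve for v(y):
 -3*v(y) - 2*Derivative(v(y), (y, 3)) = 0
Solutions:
 v(y) = C3*exp(-2^(2/3)*3^(1/3)*y/2) + (C1*sin(2^(2/3)*3^(5/6)*y/4) + C2*cos(2^(2/3)*3^(5/6)*y/4))*exp(2^(2/3)*3^(1/3)*y/4)


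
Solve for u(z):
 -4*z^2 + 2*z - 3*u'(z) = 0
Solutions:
 u(z) = C1 - 4*z^3/9 + z^2/3


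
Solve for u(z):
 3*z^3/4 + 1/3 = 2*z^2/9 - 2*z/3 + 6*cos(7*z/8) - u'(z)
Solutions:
 u(z) = C1 - 3*z^4/16 + 2*z^3/27 - z^2/3 - z/3 + 48*sin(7*z/8)/7


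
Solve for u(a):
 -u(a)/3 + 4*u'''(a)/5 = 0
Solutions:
 u(a) = C3*exp(90^(1/3)*a/6) + (C1*sin(10^(1/3)*3^(1/6)*a/4) + C2*cos(10^(1/3)*3^(1/6)*a/4))*exp(-90^(1/3)*a/12)


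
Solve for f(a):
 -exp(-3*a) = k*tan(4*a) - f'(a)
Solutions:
 f(a) = C1 + k*log(tan(4*a)^2 + 1)/8 - exp(-3*a)/3


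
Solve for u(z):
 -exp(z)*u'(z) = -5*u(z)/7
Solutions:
 u(z) = C1*exp(-5*exp(-z)/7)


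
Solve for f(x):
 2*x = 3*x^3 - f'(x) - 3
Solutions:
 f(x) = C1 + 3*x^4/4 - x^2 - 3*x


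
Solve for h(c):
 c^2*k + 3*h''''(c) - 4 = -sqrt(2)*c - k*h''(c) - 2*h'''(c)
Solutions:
 h(c) = C1 + C2*c + C3*exp(c*(sqrt(1 - 3*k) - 1)/3) + C4*exp(-c*(sqrt(1 - 3*k) + 1)/3) - c^4/12 + c^3*(4 - sqrt(2))/(6*k) + c^2*(5 - 4/k + sqrt(2)/k)/k


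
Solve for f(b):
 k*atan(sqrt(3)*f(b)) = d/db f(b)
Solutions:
 Integral(1/atan(sqrt(3)*_y), (_y, f(b))) = C1 + b*k


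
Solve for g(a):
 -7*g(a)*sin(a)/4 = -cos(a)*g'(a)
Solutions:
 g(a) = C1/cos(a)^(7/4)


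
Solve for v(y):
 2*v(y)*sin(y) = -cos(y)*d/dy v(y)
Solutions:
 v(y) = C1*cos(y)^2


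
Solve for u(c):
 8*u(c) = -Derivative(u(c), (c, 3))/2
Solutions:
 u(c) = C3*exp(-2*2^(1/3)*c) + (C1*sin(2^(1/3)*sqrt(3)*c) + C2*cos(2^(1/3)*sqrt(3)*c))*exp(2^(1/3)*c)


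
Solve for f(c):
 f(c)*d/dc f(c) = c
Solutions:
 f(c) = -sqrt(C1 + c^2)
 f(c) = sqrt(C1 + c^2)


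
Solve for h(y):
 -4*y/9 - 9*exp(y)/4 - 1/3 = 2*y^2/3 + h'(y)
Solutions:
 h(y) = C1 - 2*y^3/9 - 2*y^2/9 - y/3 - 9*exp(y)/4


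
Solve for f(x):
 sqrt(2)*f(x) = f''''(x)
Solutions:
 f(x) = C1*exp(-2^(1/8)*x) + C2*exp(2^(1/8)*x) + C3*sin(2^(1/8)*x) + C4*cos(2^(1/8)*x)


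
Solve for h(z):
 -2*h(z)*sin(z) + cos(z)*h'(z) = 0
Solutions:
 h(z) = C1/cos(z)^2


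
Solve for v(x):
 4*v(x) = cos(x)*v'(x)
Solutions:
 v(x) = C1*(sin(x)^2 + 2*sin(x) + 1)/(sin(x)^2 - 2*sin(x) + 1)


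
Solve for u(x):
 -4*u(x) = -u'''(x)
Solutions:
 u(x) = C3*exp(2^(2/3)*x) + (C1*sin(2^(2/3)*sqrt(3)*x/2) + C2*cos(2^(2/3)*sqrt(3)*x/2))*exp(-2^(2/3)*x/2)


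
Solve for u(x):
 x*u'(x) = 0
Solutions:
 u(x) = C1


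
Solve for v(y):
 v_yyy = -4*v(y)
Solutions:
 v(y) = C3*exp(-2^(2/3)*y) + (C1*sin(2^(2/3)*sqrt(3)*y/2) + C2*cos(2^(2/3)*sqrt(3)*y/2))*exp(2^(2/3)*y/2)


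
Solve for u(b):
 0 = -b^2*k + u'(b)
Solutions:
 u(b) = C1 + b^3*k/3


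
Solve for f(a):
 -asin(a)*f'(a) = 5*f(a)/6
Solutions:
 f(a) = C1*exp(-5*Integral(1/asin(a), a)/6)


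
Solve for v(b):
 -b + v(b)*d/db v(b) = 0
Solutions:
 v(b) = -sqrt(C1 + b^2)
 v(b) = sqrt(C1 + b^2)


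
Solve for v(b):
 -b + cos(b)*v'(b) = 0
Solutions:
 v(b) = C1 + Integral(b/cos(b), b)


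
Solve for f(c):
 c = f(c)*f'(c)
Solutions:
 f(c) = -sqrt(C1 + c^2)
 f(c) = sqrt(C1 + c^2)


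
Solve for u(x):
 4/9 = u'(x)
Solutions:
 u(x) = C1 + 4*x/9


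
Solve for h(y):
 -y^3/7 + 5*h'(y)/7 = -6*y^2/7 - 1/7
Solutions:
 h(y) = C1 + y^4/20 - 2*y^3/5 - y/5


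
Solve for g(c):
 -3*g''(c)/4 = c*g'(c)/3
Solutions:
 g(c) = C1 + C2*erf(sqrt(2)*c/3)


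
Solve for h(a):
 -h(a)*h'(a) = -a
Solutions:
 h(a) = -sqrt(C1 + a^2)
 h(a) = sqrt(C1 + a^2)


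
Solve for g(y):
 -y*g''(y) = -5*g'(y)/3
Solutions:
 g(y) = C1 + C2*y^(8/3)


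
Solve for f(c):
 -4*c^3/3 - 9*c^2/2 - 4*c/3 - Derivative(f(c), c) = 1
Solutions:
 f(c) = C1 - c^4/3 - 3*c^3/2 - 2*c^2/3 - c


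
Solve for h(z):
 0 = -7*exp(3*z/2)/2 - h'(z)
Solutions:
 h(z) = C1 - 7*exp(3*z/2)/3


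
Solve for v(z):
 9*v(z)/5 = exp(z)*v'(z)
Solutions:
 v(z) = C1*exp(-9*exp(-z)/5)


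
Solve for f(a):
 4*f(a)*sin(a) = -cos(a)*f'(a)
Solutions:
 f(a) = C1*cos(a)^4


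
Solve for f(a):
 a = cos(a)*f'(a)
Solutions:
 f(a) = C1 + Integral(a/cos(a), a)


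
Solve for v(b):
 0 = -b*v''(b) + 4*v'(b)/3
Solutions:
 v(b) = C1 + C2*b^(7/3)


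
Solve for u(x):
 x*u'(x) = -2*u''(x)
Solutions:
 u(x) = C1 + C2*erf(x/2)


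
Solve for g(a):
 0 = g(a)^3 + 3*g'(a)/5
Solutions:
 g(a) = -sqrt(6)*sqrt(-1/(C1 - 5*a))/2
 g(a) = sqrt(6)*sqrt(-1/(C1 - 5*a))/2


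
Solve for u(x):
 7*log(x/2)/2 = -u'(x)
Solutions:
 u(x) = C1 - 7*x*log(x)/2 + 7*x*log(2)/2 + 7*x/2


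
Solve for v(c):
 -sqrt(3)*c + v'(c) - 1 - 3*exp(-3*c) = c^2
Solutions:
 v(c) = C1 + c^3/3 + sqrt(3)*c^2/2 + c - exp(-3*c)


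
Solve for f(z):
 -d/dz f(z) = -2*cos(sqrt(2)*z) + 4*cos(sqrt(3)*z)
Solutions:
 f(z) = C1 + sqrt(2)*sin(sqrt(2)*z) - 4*sqrt(3)*sin(sqrt(3)*z)/3


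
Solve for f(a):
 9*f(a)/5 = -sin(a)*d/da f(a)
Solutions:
 f(a) = C1*(cos(a) + 1)^(9/10)/(cos(a) - 1)^(9/10)


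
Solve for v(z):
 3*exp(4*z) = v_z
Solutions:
 v(z) = C1 + 3*exp(4*z)/4


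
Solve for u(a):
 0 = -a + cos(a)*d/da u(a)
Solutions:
 u(a) = C1 + Integral(a/cos(a), a)


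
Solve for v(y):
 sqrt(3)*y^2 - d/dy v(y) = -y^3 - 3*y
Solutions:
 v(y) = C1 + y^4/4 + sqrt(3)*y^3/3 + 3*y^2/2


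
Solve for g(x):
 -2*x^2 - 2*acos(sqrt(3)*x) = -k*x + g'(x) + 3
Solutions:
 g(x) = C1 + k*x^2/2 - 2*x^3/3 - 2*x*acos(sqrt(3)*x) - 3*x + 2*sqrt(3)*sqrt(1 - 3*x^2)/3


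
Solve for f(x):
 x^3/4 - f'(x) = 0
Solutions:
 f(x) = C1 + x^4/16


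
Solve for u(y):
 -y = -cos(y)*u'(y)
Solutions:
 u(y) = C1 + Integral(y/cos(y), y)


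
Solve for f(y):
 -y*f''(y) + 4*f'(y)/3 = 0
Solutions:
 f(y) = C1 + C2*y^(7/3)


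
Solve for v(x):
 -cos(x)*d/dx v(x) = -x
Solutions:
 v(x) = C1 + Integral(x/cos(x), x)


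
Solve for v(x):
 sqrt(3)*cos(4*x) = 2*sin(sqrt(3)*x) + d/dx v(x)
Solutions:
 v(x) = C1 + sqrt(3)*sin(4*x)/4 + 2*sqrt(3)*cos(sqrt(3)*x)/3


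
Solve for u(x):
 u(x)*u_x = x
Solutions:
 u(x) = -sqrt(C1 + x^2)
 u(x) = sqrt(C1 + x^2)


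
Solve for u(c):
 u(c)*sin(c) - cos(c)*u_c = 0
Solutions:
 u(c) = C1/cos(c)


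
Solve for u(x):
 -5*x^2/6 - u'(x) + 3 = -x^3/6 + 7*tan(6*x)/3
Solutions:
 u(x) = C1 + x^4/24 - 5*x^3/18 + 3*x + 7*log(cos(6*x))/18


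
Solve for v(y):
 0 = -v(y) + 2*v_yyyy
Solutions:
 v(y) = C1*exp(-2^(3/4)*y/2) + C2*exp(2^(3/4)*y/2) + C3*sin(2^(3/4)*y/2) + C4*cos(2^(3/4)*y/2)


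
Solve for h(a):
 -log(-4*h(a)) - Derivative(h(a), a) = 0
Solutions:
 Integral(1/(log(-_y) + 2*log(2)), (_y, h(a))) = C1 - a


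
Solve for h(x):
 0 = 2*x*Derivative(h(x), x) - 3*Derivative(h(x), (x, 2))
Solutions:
 h(x) = C1 + C2*erfi(sqrt(3)*x/3)


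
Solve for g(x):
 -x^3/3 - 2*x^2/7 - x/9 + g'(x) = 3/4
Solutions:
 g(x) = C1 + x^4/12 + 2*x^3/21 + x^2/18 + 3*x/4


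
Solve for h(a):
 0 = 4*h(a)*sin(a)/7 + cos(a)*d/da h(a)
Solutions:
 h(a) = C1*cos(a)^(4/7)


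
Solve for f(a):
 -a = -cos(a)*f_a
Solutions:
 f(a) = C1 + Integral(a/cos(a), a)


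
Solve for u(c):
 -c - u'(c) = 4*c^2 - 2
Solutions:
 u(c) = C1 - 4*c^3/3 - c^2/2 + 2*c


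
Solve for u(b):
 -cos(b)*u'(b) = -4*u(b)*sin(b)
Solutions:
 u(b) = C1/cos(b)^4


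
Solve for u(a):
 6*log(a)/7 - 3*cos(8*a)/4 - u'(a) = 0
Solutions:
 u(a) = C1 + 6*a*log(a)/7 - 6*a/7 - 3*sin(8*a)/32


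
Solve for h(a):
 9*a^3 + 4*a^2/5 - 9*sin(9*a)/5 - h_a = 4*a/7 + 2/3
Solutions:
 h(a) = C1 + 9*a^4/4 + 4*a^3/15 - 2*a^2/7 - 2*a/3 + cos(9*a)/5


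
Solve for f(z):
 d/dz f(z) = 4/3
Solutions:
 f(z) = C1 + 4*z/3


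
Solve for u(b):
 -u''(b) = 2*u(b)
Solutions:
 u(b) = C1*sin(sqrt(2)*b) + C2*cos(sqrt(2)*b)


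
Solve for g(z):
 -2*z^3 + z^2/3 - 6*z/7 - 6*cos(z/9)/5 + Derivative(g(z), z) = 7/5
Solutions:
 g(z) = C1 + z^4/2 - z^3/9 + 3*z^2/7 + 7*z/5 + 54*sin(z/9)/5


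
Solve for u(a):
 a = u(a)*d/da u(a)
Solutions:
 u(a) = -sqrt(C1 + a^2)
 u(a) = sqrt(C1 + a^2)


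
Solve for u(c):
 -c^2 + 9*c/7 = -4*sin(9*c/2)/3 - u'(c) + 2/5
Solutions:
 u(c) = C1 + c^3/3 - 9*c^2/14 + 2*c/5 + 8*cos(9*c/2)/27


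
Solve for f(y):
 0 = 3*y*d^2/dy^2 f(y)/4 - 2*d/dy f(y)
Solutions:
 f(y) = C1 + C2*y^(11/3)


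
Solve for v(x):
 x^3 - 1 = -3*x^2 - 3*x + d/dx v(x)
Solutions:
 v(x) = C1 + x^4/4 + x^3 + 3*x^2/2 - x


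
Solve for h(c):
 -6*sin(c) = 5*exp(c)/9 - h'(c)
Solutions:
 h(c) = C1 + 5*exp(c)/9 - 6*cos(c)


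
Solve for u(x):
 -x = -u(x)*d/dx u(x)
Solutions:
 u(x) = -sqrt(C1 + x^2)
 u(x) = sqrt(C1 + x^2)


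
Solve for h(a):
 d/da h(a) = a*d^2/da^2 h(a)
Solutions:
 h(a) = C1 + C2*a^2


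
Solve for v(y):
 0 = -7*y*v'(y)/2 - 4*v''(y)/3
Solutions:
 v(y) = C1 + C2*erf(sqrt(21)*y/4)


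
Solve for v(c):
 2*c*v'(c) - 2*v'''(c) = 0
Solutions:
 v(c) = C1 + Integral(C2*airyai(c) + C3*airybi(c), c)


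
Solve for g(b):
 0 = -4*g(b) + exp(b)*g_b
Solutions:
 g(b) = C1*exp(-4*exp(-b))


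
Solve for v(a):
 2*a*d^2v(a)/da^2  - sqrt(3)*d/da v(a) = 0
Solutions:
 v(a) = C1 + C2*a^(sqrt(3)/2 + 1)


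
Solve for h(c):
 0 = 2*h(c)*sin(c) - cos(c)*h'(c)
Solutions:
 h(c) = C1/cos(c)^2


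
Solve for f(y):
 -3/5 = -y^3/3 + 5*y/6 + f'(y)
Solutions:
 f(y) = C1 + y^4/12 - 5*y^2/12 - 3*y/5


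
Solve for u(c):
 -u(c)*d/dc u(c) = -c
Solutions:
 u(c) = -sqrt(C1 + c^2)
 u(c) = sqrt(C1 + c^2)


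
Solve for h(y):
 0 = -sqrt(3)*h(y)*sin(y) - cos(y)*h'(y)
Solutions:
 h(y) = C1*cos(y)^(sqrt(3))


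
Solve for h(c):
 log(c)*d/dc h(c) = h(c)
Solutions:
 h(c) = C1*exp(li(c))


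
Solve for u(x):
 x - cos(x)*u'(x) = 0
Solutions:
 u(x) = C1 + Integral(x/cos(x), x)


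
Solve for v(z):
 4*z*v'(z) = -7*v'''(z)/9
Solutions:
 v(z) = C1 + Integral(C2*airyai(-42^(2/3)*z/7) + C3*airybi(-42^(2/3)*z/7), z)


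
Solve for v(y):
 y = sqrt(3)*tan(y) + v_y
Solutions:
 v(y) = C1 + y^2/2 + sqrt(3)*log(cos(y))


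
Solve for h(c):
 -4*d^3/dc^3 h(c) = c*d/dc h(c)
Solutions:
 h(c) = C1 + Integral(C2*airyai(-2^(1/3)*c/2) + C3*airybi(-2^(1/3)*c/2), c)


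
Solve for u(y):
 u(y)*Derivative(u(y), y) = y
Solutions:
 u(y) = -sqrt(C1 + y^2)
 u(y) = sqrt(C1 + y^2)


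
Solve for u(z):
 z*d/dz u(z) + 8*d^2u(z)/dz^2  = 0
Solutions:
 u(z) = C1 + C2*erf(z/4)


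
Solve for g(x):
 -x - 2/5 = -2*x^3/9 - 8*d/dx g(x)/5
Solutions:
 g(x) = C1 - 5*x^4/144 + 5*x^2/16 + x/4


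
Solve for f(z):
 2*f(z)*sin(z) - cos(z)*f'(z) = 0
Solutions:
 f(z) = C1/cos(z)^2


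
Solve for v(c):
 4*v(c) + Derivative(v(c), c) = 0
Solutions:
 v(c) = C1*exp(-4*c)


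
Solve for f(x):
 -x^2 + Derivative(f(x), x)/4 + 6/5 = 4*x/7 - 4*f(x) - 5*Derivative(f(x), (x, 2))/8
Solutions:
 f(x) = x^2/4 + 25*x/224 + (C1*sin(sqrt(159)*x/5) + C2*cos(sqrt(159)*x/5))*exp(-x/5) - 6901/17920


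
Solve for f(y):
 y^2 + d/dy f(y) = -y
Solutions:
 f(y) = C1 - y^3/3 - y^2/2


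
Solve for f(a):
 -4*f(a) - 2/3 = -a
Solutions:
 f(a) = a/4 - 1/6


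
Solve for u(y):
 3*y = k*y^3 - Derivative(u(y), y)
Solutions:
 u(y) = C1 + k*y^4/4 - 3*y^2/2


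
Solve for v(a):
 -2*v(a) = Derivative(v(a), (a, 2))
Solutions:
 v(a) = C1*sin(sqrt(2)*a) + C2*cos(sqrt(2)*a)


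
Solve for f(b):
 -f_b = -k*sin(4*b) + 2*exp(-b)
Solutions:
 f(b) = C1 - k*cos(4*b)/4 + 2*exp(-b)


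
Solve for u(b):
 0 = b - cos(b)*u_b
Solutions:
 u(b) = C1 + Integral(b/cos(b), b)


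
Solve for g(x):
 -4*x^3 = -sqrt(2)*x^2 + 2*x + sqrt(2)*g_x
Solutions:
 g(x) = C1 - sqrt(2)*x^4/2 + x^3/3 - sqrt(2)*x^2/2


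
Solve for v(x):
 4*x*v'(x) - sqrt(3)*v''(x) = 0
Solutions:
 v(x) = C1 + C2*erfi(sqrt(2)*3^(3/4)*x/3)


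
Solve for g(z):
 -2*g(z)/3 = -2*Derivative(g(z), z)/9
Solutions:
 g(z) = C1*exp(3*z)


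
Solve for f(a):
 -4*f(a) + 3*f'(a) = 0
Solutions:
 f(a) = C1*exp(4*a/3)


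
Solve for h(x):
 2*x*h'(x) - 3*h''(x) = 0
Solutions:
 h(x) = C1 + C2*erfi(sqrt(3)*x/3)


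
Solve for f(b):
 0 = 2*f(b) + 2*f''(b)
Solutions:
 f(b) = C1*sin(b) + C2*cos(b)


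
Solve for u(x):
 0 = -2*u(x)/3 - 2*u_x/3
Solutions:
 u(x) = C1*exp(-x)


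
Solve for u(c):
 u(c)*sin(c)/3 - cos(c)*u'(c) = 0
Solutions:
 u(c) = C1/cos(c)^(1/3)


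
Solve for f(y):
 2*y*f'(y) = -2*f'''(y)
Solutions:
 f(y) = C1 + Integral(C2*airyai(-y) + C3*airybi(-y), y)


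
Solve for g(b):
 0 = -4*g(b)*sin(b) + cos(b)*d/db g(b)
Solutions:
 g(b) = C1/cos(b)^4


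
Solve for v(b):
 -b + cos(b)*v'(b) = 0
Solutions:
 v(b) = C1 + Integral(b/cos(b), b)


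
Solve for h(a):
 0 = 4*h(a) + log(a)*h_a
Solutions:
 h(a) = C1*exp(-4*li(a))


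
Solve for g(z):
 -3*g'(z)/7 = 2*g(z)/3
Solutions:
 g(z) = C1*exp(-14*z/9)


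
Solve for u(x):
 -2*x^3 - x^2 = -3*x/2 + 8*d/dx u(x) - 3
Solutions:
 u(x) = C1 - x^4/16 - x^3/24 + 3*x^2/32 + 3*x/8


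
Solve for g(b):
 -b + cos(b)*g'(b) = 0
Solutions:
 g(b) = C1 + Integral(b/cos(b), b)


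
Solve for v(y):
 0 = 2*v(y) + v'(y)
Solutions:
 v(y) = C1*exp(-2*y)


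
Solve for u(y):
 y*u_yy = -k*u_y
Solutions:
 u(y) = C1 + y^(1 - re(k))*(C2*sin(log(y)*Abs(im(k))) + C3*cos(log(y)*im(k)))


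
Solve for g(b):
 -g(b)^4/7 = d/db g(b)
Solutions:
 g(b) = 7^(1/3)*(1/(C1 + 3*b))^(1/3)
 g(b) = 7^(1/3)*(-3^(2/3) - 3*3^(1/6)*I)*(1/(C1 + b))^(1/3)/6
 g(b) = 7^(1/3)*(-3^(2/3) + 3*3^(1/6)*I)*(1/(C1 + b))^(1/3)/6


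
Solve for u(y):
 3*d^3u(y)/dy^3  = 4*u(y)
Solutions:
 u(y) = C3*exp(6^(2/3)*y/3) + (C1*sin(2^(2/3)*3^(1/6)*y/2) + C2*cos(2^(2/3)*3^(1/6)*y/2))*exp(-6^(2/3)*y/6)


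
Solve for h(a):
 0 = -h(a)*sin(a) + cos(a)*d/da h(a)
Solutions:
 h(a) = C1/cos(a)


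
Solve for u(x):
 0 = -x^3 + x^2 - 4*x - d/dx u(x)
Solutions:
 u(x) = C1 - x^4/4 + x^3/3 - 2*x^2


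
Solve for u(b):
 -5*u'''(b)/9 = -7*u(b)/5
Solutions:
 u(b) = C3*exp(315^(1/3)*b/5) + (C1*sin(3*3^(1/6)*35^(1/3)*b/10) + C2*cos(3*3^(1/6)*35^(1/3)*b/10))*exp(-315^(1/3)*b/10)


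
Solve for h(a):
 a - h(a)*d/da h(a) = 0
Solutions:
 h(a) = -sqrt(C1 + a^2)
 h(a) = sqrt(C1 + a^2)


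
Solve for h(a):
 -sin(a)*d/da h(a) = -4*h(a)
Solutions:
 h(a) = C1*(cos(a)^2 - 2*cos(a) + 1)/(cos(a)^2 + 2*cos(a) + 1)


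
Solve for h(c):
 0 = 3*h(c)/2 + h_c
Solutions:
 h(c) = C1*exp(-3*c/2)


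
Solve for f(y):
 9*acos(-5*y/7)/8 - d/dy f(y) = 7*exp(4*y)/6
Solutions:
 f(y) = C1 + 9*y*acos(-5*y/7)/8 + 9*sqrt(49 - 25*y^2)/40 - 7*exp(4*y)/24


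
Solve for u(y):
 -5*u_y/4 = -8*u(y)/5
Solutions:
 u(y) = C1*exp(32*y/25)


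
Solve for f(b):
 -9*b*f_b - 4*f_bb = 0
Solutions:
 f(b) = C1 + C2*erf(3*sqrt(2)*b/4)


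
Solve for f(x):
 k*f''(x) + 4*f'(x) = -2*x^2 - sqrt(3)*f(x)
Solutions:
 f(x) = C1*exp(x*(sqrt(-sqrt(3)*k + 4) - 2)/k) + C2*exp(-x*(sqrt(-sqrt(3)*k + 4) + 2)/k) + 4*k/3 - 2*sqrt(3)*x^2/3 + 16*x/3 - 64*sqrt(3)/9


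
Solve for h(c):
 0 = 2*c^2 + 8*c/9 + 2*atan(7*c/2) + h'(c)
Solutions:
 h(c) = C1 - 2*c^3/3 - 4*c^2/9 - 2*c*atan(7*c/2) + 2*log(49*c^2 + 4)/7


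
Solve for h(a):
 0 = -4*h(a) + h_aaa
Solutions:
 h(a) = C3*exp(2^(2/3)*a) + (C1*sin(2^(2/3)*sqrt(3)*a/2) + C2*cos(2^(2/3)*sqrt(3)*a/2))*exp(-2^(2/3)*a/2)


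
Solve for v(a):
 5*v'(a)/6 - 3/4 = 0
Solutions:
 v(a) = C1 + 9*a/10


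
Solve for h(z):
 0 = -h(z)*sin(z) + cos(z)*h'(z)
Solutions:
 h(z) = C1/cos(z)


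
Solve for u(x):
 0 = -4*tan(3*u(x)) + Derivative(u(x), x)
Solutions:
 u(x) = -asin(C1*exp(12*x))/3 + pi/3
 u(x) = asin(C1*exp(12*x))/3


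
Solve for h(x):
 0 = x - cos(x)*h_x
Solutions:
 h(x) = C1 + Integral(x/cos(x), x)


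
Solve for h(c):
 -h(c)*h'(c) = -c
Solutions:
 h(c) = -sqrt(C1 + c^2)
 h(c) = sqrt(C1 + c^2)


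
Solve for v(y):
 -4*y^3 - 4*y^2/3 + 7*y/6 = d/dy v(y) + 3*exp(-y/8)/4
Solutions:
 v(y) = C1 - y^4 - 4*y^3/9 + 7*y^2/12 + 6*exp(-y/8)


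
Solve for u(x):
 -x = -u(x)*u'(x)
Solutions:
 u(x) = -sqrt(C1 + x^2)
 u(x) = sqrt(C1 + x^2)


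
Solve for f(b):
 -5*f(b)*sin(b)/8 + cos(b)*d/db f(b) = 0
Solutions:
 f(b) = C1/cos(b)^(5/8)


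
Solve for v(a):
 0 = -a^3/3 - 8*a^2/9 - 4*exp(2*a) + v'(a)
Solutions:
 v(a) = C1 + a^4/12 + 8*a^3/27 + 2*exp(2*a)


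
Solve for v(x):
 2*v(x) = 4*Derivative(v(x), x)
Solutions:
 v(x) = C1*exp(x/2)


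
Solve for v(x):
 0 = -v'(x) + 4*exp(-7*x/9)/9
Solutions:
 v(x) = C1 - 4*exp(-7*x/9)/7


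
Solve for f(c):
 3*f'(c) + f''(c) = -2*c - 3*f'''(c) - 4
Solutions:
 f(c) = C1 - c^2/3 - 10*c/9 + (C2*sin(sqrt(35)*c/6) + C3*cos(sqrt(35)*c/6))*exp(-c/6)


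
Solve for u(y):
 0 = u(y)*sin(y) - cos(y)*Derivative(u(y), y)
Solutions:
 u(y) = C1/cos(y)


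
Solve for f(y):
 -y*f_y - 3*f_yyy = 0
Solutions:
 f(y) = C1 + Integral(C2*airyai(-3^(2/3)*y/3) + C3*airybi(-3^(2/3)*y/3), y)


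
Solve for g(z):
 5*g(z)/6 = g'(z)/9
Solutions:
 g(z) = C1*exp(15*z/2)


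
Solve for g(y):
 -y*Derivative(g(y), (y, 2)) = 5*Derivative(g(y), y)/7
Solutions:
 g(y) = C1 + C2*y^(2/7)


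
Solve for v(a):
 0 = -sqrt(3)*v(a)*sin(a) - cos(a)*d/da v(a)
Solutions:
 v(a) = C1*cos(a)^(sqrt(3))


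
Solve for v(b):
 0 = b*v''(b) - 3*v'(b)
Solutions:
 v(b) = C1 + C2*b^4


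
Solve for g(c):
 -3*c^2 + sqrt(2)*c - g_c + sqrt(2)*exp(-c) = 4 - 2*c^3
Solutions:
 g(c) = C1 + c^4/2 - c^3 + sqrt(2)*c^2/2 - 4*c - sqrt(2)*exp(-c)


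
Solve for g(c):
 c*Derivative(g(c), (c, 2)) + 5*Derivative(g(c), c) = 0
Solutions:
 g(c) = C1 + C2/c^4


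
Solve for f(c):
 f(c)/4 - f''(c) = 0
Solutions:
 f(c) = C1*exp(-c/2) + C2*exp(c/2)


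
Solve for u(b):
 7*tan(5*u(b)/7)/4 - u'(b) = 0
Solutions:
 u(b) = -7*asin(C1*exp(5*b/4))/5 + 7*pi/5
 u(b) = 7*asin(C1*exp(5*b/4))/5


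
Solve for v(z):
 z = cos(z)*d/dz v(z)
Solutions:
 v(z) = C1 + Integral(z/cos(z), z)


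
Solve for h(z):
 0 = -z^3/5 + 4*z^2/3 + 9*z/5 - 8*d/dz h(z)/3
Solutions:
 h(z) = C1 - 3*z^4/160 + z^3/6 + 27*z^2/80


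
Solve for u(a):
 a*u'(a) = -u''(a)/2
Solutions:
 u(a) = C1 + C2*erf(a)


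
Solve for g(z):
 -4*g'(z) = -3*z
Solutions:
 g(z) = C1 + 3*z^2/8


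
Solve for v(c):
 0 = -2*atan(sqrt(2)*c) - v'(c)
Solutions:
 v(c) = C1 - 2*c*atan(sqrt(2)*c) + sqrt(2)*log(2*c^2 + 1)/2


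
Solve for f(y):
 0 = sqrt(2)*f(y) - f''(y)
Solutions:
 f(y) = C1*exp(-2^(1/4)*y) + C2*exp(2^(1/4)*y)


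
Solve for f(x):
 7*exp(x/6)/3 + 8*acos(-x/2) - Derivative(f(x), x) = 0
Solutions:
 f(x) = C1 + 8*x*acos(-x/2) + 8*sqrt(4 - x^2) + 14*exp(x/6)


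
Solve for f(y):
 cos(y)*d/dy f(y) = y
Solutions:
 f(y) = C1 + Integral(y/cos(y), y)


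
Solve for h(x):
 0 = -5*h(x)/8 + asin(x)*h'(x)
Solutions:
 h(x) = C1*exp(5*Integral(1/asin(x), x)/8)


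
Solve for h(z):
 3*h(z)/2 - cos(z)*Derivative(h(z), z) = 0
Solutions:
 h(z) = C1*(sin(z) + 1)^(3/4)/(sin(z) - 1)^(3/4)


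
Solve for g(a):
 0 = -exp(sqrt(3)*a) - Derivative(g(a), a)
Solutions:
 g(a) = C1 - sqrt(3)*exp(sqrt(3)*a)/3


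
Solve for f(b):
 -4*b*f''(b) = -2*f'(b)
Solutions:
 f(b) = C1 + C2*b^(3/2)


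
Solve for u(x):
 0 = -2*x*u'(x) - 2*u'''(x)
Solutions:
 u(x) = C1 + Integral(C2*airyai(-x) + C3*airybi(-x), x)


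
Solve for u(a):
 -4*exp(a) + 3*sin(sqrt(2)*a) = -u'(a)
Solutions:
 u(a) = C1 + 4*exp(a) + 3*sqrt(2)*cos(sqrt(2)*a)/2


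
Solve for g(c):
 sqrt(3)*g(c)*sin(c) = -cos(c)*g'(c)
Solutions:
 g(c) = C1*cos(c)^(sqrt(3))


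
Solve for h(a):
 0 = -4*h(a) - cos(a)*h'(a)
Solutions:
 h(a) = C1*(sin(a)^2 - 2*sin(a) + 1)/(sin(a)^2 + 2*sin(a) + 1)


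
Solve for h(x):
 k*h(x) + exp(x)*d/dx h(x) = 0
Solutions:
 h(x) = C1*exp(k*exp(-x))


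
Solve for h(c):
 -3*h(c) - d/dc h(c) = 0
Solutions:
 h(c) = C1*exp(-3*c)


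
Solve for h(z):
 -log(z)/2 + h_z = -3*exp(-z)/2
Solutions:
 h(z) = C1 + z*log(z)/2 - z/2 + 3*exp(-z)/2


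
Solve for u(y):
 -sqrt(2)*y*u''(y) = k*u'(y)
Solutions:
 u(y) = C1 + y^(-sqrt(2)*re(k)/2 + 1)*(C2*sin(sqrt(2)*log(y)*Abs(im(k))/2) + C3*cos(sqrt(2)*log(y)*im(k)/2))


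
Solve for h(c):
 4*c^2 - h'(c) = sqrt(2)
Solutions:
 h(c) = C1 + 4*c^3/3 - sqrt(2)*c


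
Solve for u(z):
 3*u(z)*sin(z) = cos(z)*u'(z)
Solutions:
 u(z) = C1/cos(z)^3


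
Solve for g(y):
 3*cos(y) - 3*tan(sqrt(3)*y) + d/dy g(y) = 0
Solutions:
 g(y) = C1 - sqrt(3)*log(cos(sqrt(3)*y)) - 3*sin(y)


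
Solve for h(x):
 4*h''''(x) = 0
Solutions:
 h(x) = C1 + C2*x + C3*x^2 + C4*x^3


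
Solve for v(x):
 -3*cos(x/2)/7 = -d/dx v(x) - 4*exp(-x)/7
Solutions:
 v(x) = C1 + 6*sin(x/2)/7 + 4*exp(-x)/7


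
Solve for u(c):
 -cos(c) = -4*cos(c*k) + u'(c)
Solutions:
 u(c) = C1 - sin(c) + 4*sin(c*k)/k


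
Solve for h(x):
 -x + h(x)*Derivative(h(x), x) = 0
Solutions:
 h(x) = -sqrt(C1 + x^2)
 h(x) = sqrt(C1 + x^2)


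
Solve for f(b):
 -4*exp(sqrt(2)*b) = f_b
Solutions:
 f(b) = C1 - 2*sqrt(2)*exp(sqrt(2)*b)


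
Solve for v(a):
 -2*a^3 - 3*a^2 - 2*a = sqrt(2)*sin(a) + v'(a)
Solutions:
 v(a) = C1 - a^4/2 - a^3 - a^2 + sqrt(2)*cos(a)


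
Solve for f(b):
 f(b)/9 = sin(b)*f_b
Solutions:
 f(b) = C1*(cos(b) - 1)^(1/18)/(cos(b) + 1)^(1/18)


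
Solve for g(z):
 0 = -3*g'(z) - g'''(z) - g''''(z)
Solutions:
 g(z) = C1 + C2*exp(z*(-4 + 2*2^(1/3)/(9*sqrt(85) + 83)^(1/3) + 2^(2/3)*(9*sqrt(85) + 83)^(1/3))/12)*sin(2^(1/3)*sqrt(3)*z*(-2^(1/3)*(9*sqrt(85) + 83)^(1/3) + 2/(9*sqrt(85) + 83)^(1/3))/12) + C3*exp(z*(-4 + 2*2^(1/3)/(9*sqrt(85) + 83)^(1/3) + 2^(2/3)*(9*sqrt(85) + 83)^(1/3))/12)*cos(2^(1/3)*sqrt(3)*z*(-2^(1/3)*(9*sqrt(85) + 83)^(1/3) + 2/(9*sqrt(85) + 83)^(1/3))/12) + C4*exp(-z*(2*2^(1/3)/(9*sqrt(85) + 83)^(1/3) + 2 + 2^(2/3)*(9*sqrt(85) + 83)^(1/3))/6)


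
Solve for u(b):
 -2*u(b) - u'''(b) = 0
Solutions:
 u(b) = C3*exp(-2^(1/3)*b) + (C1*sin(2^(1/3)*sqrt(3)*b/2) + C2*cos(2^(1/3)*sqrt(3)*b/2))*exp(2^(1/3)*b/2)


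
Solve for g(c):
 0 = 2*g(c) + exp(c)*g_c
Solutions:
 g(c) = C1*exp(2*exp(-c))


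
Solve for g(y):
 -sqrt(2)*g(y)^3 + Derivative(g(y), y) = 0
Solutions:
 g(y) = -sqrt(2)*sqrt(-1/(C1 + sqrt(2)*y))/2
 g(y) = sqrt(2)*sqrt(-1/(C1 + sqrt(2)*y))/2


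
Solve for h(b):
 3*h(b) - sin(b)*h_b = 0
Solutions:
 h(b) = C1*(cos(b) - 1)^(3/2)/(cos(b) + 1)^(3/2)


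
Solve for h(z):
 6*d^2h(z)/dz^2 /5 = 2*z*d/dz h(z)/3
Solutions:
 h(z) = C1 + C2*erfi(sqrt(10)*z/6)


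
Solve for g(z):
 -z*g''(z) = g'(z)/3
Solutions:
 g(z) = C1 + C2*z^(2/3)


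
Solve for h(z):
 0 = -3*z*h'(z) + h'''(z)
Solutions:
 h(z) = C1 + Integral(C2*airyai(3^(1/3)*z) + C3*airybi(3^(1/3)*z), z)


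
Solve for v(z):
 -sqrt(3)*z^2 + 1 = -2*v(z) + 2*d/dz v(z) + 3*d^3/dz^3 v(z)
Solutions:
 v(z) = C1*exp(z*(-(9 + sqrt(89))^(1/3) + 2/(9 + sqrt(89))^(1/3))/6)*sin(sqrt(3)*z*(2/(9 + sqrt(89))^(1/3) + (9 + sqrt(89))^(1/3))/6) + C2*exp(z*(-(9 + sqrt(89))^(1/3) + 2/(9 + sqrt(89))^(1/3))/6)*cos(sqrt(3)*z*(2/(9 + sqrt(89))^(1/3) + (9 + sqrt(89))^(1/3))/6) + C3*exp(-z*(-(9 + sqrt(89))^(1/3) + 2/(9 + sqrt(89))^(1/3))/3) + sqrt(3)*z^2/2 + sqrt(3)*z - 1/2 + sqrt(3)


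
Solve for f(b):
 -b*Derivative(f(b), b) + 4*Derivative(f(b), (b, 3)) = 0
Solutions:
 f(b) = C1 + Integral(C2*airyai(2^(1/3)*b/2) + C3*airybi(2^(1/3)*b/2), b)


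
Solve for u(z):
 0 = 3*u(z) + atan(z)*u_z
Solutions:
 u(z) = C1*exp(-3*Integral(1/atan(z), z))


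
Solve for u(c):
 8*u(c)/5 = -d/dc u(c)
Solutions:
 u(c) = C1*exp(-8*c/5)


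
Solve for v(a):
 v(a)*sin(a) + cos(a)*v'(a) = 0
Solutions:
 v(a) = C1*cos(a)


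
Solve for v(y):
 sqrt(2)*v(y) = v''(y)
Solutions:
 v(y) = C1*exp(-2^(1/4)*y) + C2*exp(2^(1/4)*y)


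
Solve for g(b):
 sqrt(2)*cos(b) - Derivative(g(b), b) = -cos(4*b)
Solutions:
 g(b) = C1 + sqrt(2)*sin(b) + sin(4*b)/4


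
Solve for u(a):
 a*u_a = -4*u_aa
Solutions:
 u(a) = C1 + C2*erf(sqrt(2)*a/4)


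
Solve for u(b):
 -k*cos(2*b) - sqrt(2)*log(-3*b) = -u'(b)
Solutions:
 u(b) = C1 + sqrt(2)*b*(log(-b) - 1) + sqrt(2)*b*log(3) + k*sin(2*b)/2


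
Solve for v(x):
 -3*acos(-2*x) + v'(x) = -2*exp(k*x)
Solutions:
 v(x) = C1 + 3*x*acos(-2*x) + 3*sqrt(1 - 4*x^2)/2 - 2*Piecewise((exp(k*x)/k, Ne(k, 0)), (x, True))


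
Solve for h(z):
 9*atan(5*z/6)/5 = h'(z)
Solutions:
 h(z) = C1 + 9*z*atan(5*z/6)/5 - 27*log(25*z^2 + 36)/25


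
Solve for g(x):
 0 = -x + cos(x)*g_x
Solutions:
 g(x) = C1 + Integral(x/cos(x), x)


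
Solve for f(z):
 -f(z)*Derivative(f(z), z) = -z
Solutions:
 f(z) = -sqrt(C1 + z^2)
 f(z) = sqrt(C1 + z^2)


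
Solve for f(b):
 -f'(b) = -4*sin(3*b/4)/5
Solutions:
 f(b) = C1 - 16*cos(3*b/4)/15


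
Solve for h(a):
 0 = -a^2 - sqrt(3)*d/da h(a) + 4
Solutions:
 h(a) = C1 - sqrt(3)*a^3/9 + 4*sqrt(3)*a/3


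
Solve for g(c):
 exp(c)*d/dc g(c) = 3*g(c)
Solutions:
 g(c) = C1*exp(-3*exp(-c))


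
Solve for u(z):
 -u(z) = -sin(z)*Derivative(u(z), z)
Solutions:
 u(z) = C1*sqrt(cos(z) - 1)/sqrt(cos(z) + 1)


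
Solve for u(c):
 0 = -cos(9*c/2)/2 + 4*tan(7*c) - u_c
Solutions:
 u(c) = C1 - 4*log(cos(7*c))/7 - sin(9*c/2)/9


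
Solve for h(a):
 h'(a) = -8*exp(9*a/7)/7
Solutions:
 h(a) = C1 - 8*exp(9*a/7)/9


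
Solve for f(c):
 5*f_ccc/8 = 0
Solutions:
 f(c) = C1 + C2*c + C3*c^2


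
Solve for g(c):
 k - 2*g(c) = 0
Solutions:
 g(c) = k/2


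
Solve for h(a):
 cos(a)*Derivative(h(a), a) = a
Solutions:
 h(a) = C1 + Integral(a/cos(a), a)


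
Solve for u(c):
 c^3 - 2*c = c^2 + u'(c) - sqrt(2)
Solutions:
 u(c) = C1 + c^4/4 - c^3/3 - c^2 + sqrt(2)*c


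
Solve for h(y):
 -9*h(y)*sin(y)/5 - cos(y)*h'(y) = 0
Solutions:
 h(y) = C1*cos(y)^(9/5)


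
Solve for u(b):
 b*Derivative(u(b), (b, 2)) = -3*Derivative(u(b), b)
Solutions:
 u(b) = C1 + C2/b^2


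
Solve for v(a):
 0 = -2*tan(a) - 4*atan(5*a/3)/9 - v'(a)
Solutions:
 v(a) = C1 - 4*a*atan(5*a/3)/9 + 2*log(25*a^2 + 9)/15 + 2*log(cos(a))


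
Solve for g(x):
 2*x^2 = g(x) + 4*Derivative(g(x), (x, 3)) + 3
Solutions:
 g(x) = C3*exp(-2^(1/3)*x/2) + 2*x^2 + (C1*sin(2^(1/3)*sqrt(3)*x/4) + C2*cos(2^(1/3)*sqrt(3)*x/4))*exp(2^(1/3)*x/4) - 3


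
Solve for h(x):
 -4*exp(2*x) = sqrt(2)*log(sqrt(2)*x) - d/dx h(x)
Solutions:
 h(x) = C1 + sqrt(2)*x*log(x) + sqrt(2)*x*(-1 + log(2)/2) + 2*exp(2*x)


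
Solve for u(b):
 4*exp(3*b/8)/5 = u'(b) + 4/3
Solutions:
 u(b) = C1 - 4*b/3 + 32*exp(3*b/8)/15


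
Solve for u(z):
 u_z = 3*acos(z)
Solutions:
 u(z) = C1 + 3*z*acos(z) - 3*sqrt(1 - z^2)


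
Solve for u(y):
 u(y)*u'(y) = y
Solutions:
 u(y) = -sqrt(C1 + y^2)
 u(y) = sqrt(C1 + y^2)


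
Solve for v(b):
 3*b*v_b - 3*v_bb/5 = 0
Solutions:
 v(b) = C1 + C2*erfi(sqrt(10)*b/2)


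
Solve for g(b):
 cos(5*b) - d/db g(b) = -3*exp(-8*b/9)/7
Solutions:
 g(b) = C1 + sin(5*b)/5 - 27*exp(-8*b/9)/56


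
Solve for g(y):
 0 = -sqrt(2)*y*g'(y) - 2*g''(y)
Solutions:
 g(y) = C1 + C2*erf(2^(1/4)*y/2)


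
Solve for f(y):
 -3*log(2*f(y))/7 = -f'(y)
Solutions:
 -7*Integral(1/(log(_y) + log(2)), (_y, f(y)))/3 = C1 - y


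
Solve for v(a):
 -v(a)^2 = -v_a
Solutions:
 v(a) = -1/(C1 + a)


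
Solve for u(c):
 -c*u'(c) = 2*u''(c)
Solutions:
 u(c) = C1 + C2*erf(c/2)


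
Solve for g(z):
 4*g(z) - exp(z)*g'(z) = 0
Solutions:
 g(z) = C1*exp(-4*exp(-z))


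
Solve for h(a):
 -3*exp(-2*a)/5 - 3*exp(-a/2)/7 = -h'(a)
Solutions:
 h(a) = C1 - 3*exp(-2*a)/10 - 6*exp(-a/2)/7


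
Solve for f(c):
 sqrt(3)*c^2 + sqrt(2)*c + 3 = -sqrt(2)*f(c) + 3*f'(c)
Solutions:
 f(c) = C1*exp(sqrt(2)*c/3) - sqrt(6)*c^2/2 - 3*sqrt(3)*c - c - 9*sqrt(6)/2 - 3*sqrt(2)


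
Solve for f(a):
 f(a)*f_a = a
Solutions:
 f(a) = -sqrt(C1 + a^2)
 f(a) = sqrt(C1 + a^2)


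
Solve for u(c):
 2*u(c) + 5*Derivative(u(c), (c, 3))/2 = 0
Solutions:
 u(c) = C3*exp(-10^(2/3)*c/5) + (C1*sin(10^(2/3)*sqrt(3)*c/10) + C2*cos(10^(2/3)*sqrt(3)*c/10))*exp(10^(2/3)*c/10)


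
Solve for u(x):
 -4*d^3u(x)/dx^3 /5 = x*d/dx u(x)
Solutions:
 u(x) = C1 + Integral(C2*airyai(-10^(1/3)*x/2) + C3*airybi(-10^(1/3)*x/2), x)


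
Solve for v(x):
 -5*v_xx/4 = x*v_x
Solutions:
 v(x) = C1 + C2*erf(sqrt(10)*x/5)


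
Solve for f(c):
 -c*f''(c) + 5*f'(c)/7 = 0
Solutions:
 f(c) = C1 + C2*c^(12/7)


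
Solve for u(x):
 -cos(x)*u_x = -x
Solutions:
 u(x) = C1 + Integral(x/cos(x), x)


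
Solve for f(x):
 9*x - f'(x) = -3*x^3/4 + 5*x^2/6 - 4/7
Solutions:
 f(x) = C1 + 3*x^4/16 - 5*x^3/18 + 9*x^2/2 + 4*x/7


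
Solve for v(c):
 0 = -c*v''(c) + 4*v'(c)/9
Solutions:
 v(c) = C1 + C2*c^(13/9)


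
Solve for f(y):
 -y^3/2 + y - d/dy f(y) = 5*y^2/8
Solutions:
 f(y) = C1 - y^4/8 - 5*y^3/24 + y^2/2


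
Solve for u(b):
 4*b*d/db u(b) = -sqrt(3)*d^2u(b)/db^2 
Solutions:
 u(b) = C1 + C2*erf(sqrt(2)*3^(3/4)*b/3)


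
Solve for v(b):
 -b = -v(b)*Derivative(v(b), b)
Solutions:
 v(b) = -sqrt(C1 + b^2)
 v(b) = sqrt(C1 + b^2)


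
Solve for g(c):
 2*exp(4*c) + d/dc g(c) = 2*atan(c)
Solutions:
 g(c) = C1 + 2*c*atan(c) - exp(4*c)/2 - log(c^2 + 1)


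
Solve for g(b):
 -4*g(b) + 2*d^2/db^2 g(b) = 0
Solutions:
 g(b) = C1*exp(-sqrt(2)*b) + C2*exp(sqrt(2)*b)


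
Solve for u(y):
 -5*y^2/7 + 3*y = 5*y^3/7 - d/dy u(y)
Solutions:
 u(y) = C1 + 5*y^4/28 + 5*y^3/21 - 3*y^2/2


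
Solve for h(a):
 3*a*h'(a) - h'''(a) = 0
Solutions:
 h(a) = C1 + Integral(C2*airyai(3^(1/3)*a) + C3*airybi(3^(1/3)*a), a)


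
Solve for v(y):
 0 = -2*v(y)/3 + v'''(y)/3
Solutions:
 v(y) = C3*exp(2^(1/3)*y) + (C1*sin(2^(1/3)*sqrt(3)*y/2) + C2*cos(2^(1/3)*sqrt(3)*y/2))*exp(-2^(1/3)*y/2)


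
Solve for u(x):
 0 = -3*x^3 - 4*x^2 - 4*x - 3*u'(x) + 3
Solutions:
 u(x) = C1 - x^4/4 - 4*x^3/9 - 2*x^2/3 + x


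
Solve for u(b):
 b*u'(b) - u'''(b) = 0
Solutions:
 u(b) = C1 + Integral(C2*airyai(b) + C3*airybi(b), b)


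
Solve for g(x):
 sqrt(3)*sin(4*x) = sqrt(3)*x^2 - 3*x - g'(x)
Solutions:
 g(x) = C1 + sqrt(3)*x^3/3 - 3*x^2/2 + sqrt(3)*cos(4*x)/4


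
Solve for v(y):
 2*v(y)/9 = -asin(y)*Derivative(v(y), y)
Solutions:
 v(y) = C1*exp(-2*Integral(1/asin(y), y)/9)


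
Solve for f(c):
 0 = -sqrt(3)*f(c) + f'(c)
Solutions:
 f(c) = C1*exp(sqrt(3)*c)


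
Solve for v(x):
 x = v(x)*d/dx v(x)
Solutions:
 v(x) = -sqrt(C1 + x^2)
 v(x) = sqrt(C1 + x^2)


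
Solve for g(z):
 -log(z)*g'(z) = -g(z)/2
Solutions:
 g(z) = C1*exp(li(z)/2)


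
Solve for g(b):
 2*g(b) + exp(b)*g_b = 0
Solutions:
 g(b) = C1*exp(2*exp(-b))


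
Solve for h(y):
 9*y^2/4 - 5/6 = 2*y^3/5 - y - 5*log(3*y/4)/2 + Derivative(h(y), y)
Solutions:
 h(y) = C1 - y^4/10 + 3*y^3/4 + y^2/2 + 5*y*log(y)/2 - 5*y*log(2) - 10*y/3 + 5*y*log(3)/2


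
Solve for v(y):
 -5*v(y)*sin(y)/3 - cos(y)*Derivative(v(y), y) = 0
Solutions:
 v(y) = C1*cos(y)^(5/3)


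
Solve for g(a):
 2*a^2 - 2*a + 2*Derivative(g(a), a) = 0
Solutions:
 g(a) = C1 - a^3/3 + a^2/2


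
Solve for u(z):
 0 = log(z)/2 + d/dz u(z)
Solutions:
 u(z) = C1 - z*log(z)/2 + z/2


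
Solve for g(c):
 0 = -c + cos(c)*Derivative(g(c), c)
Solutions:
 g(c) = C1 + Integral(c/cos(c), c)


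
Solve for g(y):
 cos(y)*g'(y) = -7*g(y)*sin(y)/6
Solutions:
 g(y) = C1*cos(y)^(7/6)


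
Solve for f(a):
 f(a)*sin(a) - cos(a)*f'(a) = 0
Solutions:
 f(a) = C1/cos(a)


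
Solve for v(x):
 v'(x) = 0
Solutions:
 v(x) = C1


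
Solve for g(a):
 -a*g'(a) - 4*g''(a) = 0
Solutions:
 g(a) = C1 + C2*erf(sqrt(2)*a/4)


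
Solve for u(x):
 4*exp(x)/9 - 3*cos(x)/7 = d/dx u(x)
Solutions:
 u(x) = C1 + 4*exp(x)/9 - 3*sin(x)/7


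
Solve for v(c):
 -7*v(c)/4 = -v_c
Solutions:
 v(c) = C1*exp(7*c/4)


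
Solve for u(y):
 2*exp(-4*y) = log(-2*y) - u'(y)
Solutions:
 u(y) = C1 + y*log(-y) + y*(-1 + log(2)) + exp(-4*y)/2


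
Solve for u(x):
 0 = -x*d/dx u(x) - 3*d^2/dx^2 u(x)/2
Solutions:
 u(x) = C1 + C2*erf(sqrt(3)*x/3)


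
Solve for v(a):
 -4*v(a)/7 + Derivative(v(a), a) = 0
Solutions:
 v(a) = C1*exp(4*a/7)


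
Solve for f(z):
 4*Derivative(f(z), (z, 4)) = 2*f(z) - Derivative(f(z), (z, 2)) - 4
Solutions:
 f(z) = C1*exp(-sqrt(2)*z*sqrt(-1 + sqrt(33))/4) + C2*exp(sqrt(2)*z*sqrt(-1 + sqrt(33))/4) + C3*sin(sqrt(2)*z*sqrt(1 + sqrt(33))/4) + C4*cos(sqrt(2)*z*sqrt(1 + sqrt(33))/4) + 2


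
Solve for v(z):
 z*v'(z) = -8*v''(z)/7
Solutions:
 v(z) = C1 + C2*erf(sqrt(7)*z/4)


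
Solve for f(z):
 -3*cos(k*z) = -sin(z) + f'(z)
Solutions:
 f(z) = C1 - cos(z) - 3*sin(k*z)/k


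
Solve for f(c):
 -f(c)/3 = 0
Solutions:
 f(c) = 0


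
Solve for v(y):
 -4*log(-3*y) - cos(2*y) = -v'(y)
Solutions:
 v(y) = C1 + 4*y*log(-y) - 4*y + 4*y*log(3) + sin(2*y)/2


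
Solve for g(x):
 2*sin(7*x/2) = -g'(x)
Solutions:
 g(x) = C1 + 4*cos(7*x/2)/7


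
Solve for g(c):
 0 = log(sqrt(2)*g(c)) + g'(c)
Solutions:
 2*Integral(1/(2*log(_y) + log(2)), (_y, g(c))) = C1 - c


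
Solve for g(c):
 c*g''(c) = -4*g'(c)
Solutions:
 g(c) = C1 + C2/c^3


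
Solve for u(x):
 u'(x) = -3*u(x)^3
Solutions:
 u(x) = -sqrt(2)*sqrt(-1/(C1 - 3*x))/2
 u(x) = sqrt(2)*sqrt(-1/(C1 - 3*x))/2


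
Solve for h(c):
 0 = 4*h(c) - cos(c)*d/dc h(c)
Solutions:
 h(c) = C1*(sin(c)^2 + 2*sin(c) + 1)/(sin(c)^2 - 2*sin(c) + 1)


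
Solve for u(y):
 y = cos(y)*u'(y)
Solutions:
 u(y) = C1 + Integral(y/cos(y), y)


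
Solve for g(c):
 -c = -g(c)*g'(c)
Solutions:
 g(c) = -sqrt(C1 + c^2)
 g(c) = sqrt(C1 + c^2)


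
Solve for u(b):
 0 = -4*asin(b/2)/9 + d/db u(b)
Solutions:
 u(b) = C1 + 4*b*asin(b/2)/9 + 4*sqrt(4 - b^2)/9


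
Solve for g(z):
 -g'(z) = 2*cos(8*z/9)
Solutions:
 g(z) = C1 - 9*sin(8*z/9)/4


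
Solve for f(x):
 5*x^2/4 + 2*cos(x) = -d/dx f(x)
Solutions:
 f(x) = C1 - 5*x^3/12 - 2*sin(x)


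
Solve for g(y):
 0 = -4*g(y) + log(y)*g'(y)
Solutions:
 g(y) = C1*exp(4*li(y))


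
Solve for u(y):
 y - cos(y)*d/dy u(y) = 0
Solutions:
 u(y) = C1 + Integral(y/cos(y), y)


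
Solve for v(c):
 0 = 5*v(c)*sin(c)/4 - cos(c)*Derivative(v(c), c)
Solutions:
 v(c) = C1/cos(c)^(5/4)


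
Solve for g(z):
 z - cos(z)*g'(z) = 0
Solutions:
 g(z) = C1 + Integral(z/cos(z), z)


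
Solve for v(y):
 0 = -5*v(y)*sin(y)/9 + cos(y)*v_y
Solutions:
 v(y) = C1/cos(y)^(5/9)


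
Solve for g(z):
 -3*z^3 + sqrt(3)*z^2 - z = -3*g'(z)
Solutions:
 g(z) = C1 + z^4/4 - sqrt(3)*z^3/9 + z^2/6


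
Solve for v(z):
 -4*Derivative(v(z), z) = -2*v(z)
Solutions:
 v(z) = C1*exp(z/2)


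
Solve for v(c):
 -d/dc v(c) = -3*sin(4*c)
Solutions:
 v(c) = C1 - 3*cos(4*c)/4


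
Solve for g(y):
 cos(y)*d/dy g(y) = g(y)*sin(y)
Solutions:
 g(y) = C1/cos(y)


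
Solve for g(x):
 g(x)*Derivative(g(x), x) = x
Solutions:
 g(x) = -sqrt(C1 + x^2)
 g(x) = sqrt(C1 + x^2)


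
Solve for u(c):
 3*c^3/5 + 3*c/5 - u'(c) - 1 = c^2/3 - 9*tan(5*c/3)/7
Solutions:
 u(c) = C1 + 3*c^4/20 - c^3/9 + 3*c^2/10 - c - 27*log(cos(5*c/3))/35


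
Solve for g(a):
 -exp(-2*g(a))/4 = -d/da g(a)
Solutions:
 g(a) = log(-sqrt(C1 + 2*a)) - log(2)
 g(a) = log(C1 + 2*a)/2 - log(2)


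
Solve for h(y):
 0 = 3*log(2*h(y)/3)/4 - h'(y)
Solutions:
 -4*Integral(1/(log(_y) - log(3) + log(2)), (_y, h(y)))/3 = C1 - y


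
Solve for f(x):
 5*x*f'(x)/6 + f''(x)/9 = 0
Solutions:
 f(x) = C1 + C2*erf(sqrt(15)*x/2)


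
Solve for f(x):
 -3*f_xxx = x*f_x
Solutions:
 f(x) = C1 + Integral(C2*airyai(-3^(2/3)*x/3) + C3*airybi(-3^(2/3)*x/3), x)


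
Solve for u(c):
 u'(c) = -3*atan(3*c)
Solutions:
 u(c) = C1 - 3*c*atan(3*c) + log(9*c^2 + 1)/2


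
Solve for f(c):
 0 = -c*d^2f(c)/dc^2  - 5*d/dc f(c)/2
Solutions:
 f(c) = C1 + C2/c^(3/2)


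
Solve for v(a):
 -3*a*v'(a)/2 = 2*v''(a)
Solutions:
 v(a) = C1 + C2*erf(sqrt(6)*a/4)


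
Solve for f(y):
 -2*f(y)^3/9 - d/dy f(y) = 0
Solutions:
 f(y) = -3*sqrt(2)*sqrt(-1/(C1 - 2*y))/2
 f(y) = 3*sqrt(2)*sqrt(-1/(C1 - 2*y))/2


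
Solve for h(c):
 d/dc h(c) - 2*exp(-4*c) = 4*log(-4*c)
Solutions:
 h(c) = C1 + 4*c*log(-c) + 4*c*(-1 + 2*log(2)) - exp(-4*c)/2


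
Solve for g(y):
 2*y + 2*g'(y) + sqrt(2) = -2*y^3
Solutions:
 g(y) = C1 - y^4/4 - y^2/2 - sqrt(2)*y/2


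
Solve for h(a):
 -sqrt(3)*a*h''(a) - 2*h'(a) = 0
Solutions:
 h(a) = C1 + C2*a^(1 - 2*sqrt(3)/3)


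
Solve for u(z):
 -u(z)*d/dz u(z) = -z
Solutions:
 u(z) = -sqrt(C1 + z^2)
 u(z) = sqrt(C1 + z^2)


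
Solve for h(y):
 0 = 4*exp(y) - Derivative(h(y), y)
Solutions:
 h(y) = C1 + 4*exp(y)


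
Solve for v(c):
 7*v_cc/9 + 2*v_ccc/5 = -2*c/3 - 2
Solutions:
 v(c) = C1 + C2*c + C3*exp(-35*c/18) - c^3/7 - 261*c^2/245


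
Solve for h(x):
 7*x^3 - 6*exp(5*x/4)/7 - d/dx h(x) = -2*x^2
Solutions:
 h(x) = C1 + 7*x^4/4 + 2*x^3/3 - 24*exp(5*x/4)/35


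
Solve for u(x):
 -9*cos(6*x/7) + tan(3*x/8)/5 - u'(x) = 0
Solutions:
 u(x) = C1 - 8*log(cos(3*x/8))/15 - 21*sin(6*x/7)/2


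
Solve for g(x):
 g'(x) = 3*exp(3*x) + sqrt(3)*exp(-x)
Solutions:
 g(x) = C1 + exp(3*x) - sqrt(3)*exp(-x)


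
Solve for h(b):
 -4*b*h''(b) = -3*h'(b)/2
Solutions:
 h(b) = C1 + C2*b^(11/8)


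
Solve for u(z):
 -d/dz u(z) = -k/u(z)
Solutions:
 u(z) = -sqrt(C1 + 2*k*z)
 u(z) = sqrt(C1 + 2*k*z)


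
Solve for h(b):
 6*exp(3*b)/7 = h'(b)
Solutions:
 h(b) = C1 + 2*exp(3*b)/7


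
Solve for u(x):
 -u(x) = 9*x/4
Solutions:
 u(x) = -9*x/4


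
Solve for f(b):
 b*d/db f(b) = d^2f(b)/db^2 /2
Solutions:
 f(b) = C1 + C2*erfi(b)


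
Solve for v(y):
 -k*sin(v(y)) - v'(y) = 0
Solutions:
 v(y) = -acos((-C1 - exp(2*k*y))/(C1 - exp(2*k*y))) + 2*pi
 v(y) = acos((-C1 - exp(2*k*y))/(C1 - exp(2*k*y)))


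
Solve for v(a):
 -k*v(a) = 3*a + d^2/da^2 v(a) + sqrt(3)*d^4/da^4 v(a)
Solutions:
 v(a) = C1*exp(-sqrt(2)*3^(3/4)*a*sqrt(-sqrt(-4*sqrt(3)*k + 1) - 1)/6) + C2*exp(sqrt(2)*3^(3/4)*a*sqrt(-sqrt(-4*sqrt(3)*k + 1) - 1)/6) + C3*exp(-sqrt(2)*3^(3/4)*a*sqrt(sqrt(-4*sqrt(3)*k + 1) - 1)/6) + C4*exp(sqrt(2)*3^(3/4)*a*sqrt(sqrt(-4*sqrt(3)*k + 1) - 1)/6) - 3*a/k


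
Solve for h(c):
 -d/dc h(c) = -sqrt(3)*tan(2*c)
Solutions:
 h(c) = C1 - sqrt(3)*log(cos(2*c))/2


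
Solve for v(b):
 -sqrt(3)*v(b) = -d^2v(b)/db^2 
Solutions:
 v(b) = C1*exp(-3^(1/4)*b) + C2*exp(3^(1/4)*b)


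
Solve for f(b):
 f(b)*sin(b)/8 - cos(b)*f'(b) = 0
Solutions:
 f(b) = C1/cos(b)^(1/8)


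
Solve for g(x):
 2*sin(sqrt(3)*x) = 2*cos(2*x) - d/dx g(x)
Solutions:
 g(x) = C1 + sin(2*x) + 2*sqrt(3)*cos(sqrt(3)*x)/3


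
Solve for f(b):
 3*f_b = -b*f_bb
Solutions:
 f(b) = C1 + C2/b^2


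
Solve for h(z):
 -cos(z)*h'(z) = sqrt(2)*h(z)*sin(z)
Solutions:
 h(z) = C1*cos(z)^(sqrt(2))


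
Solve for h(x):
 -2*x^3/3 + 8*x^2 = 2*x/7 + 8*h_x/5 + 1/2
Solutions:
 h(x) = C1 - 5*x^4/48 + 5*x^3/3 - 5*x^2/56 - 5*x/16


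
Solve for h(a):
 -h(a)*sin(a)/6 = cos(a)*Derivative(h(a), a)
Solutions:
 h(a) = C1*cos(a)^(1/6)


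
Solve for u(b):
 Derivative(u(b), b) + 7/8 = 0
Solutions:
 u(b) = C1 - 7*b/8


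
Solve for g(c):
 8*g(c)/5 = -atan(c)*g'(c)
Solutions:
 g(c) = C1*exp(-8*Integral(1/atan(c), c)/5)
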